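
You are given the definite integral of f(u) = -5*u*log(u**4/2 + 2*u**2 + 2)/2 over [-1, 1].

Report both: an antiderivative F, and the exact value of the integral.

Antiderivative: F(u) = -5*u**2*log(u**4/2 + 2*u**2 + 2)/4 + 5*u**2/2 - 5*log(u**2 + 2); value = 0

An antiderivative F(u) passes only if d/du[F] lands on f(u) exactly.
F(u) = -5*u**2*log(u**4/2 + 2*u**2 + 2)/4 + 5*u**2/2 - 5*log(u**2 + 2) is an antiderivative of f.
Check: d/du[-5*u**2*log(u**4/2 + 2*u**2 + 2)/4 + 5*u**2/2 - 5*log(u**2 + 2)] = -5*u*log(u**4/2 + 2*u**2 + 2)/2 = f(u).
F(1) = -5*log(3) - 5*log(9/2)/4 + 5/2; F(-1) = -5*log(3) - 5*log(9/2)/4 + 5/2.
Integral = F(1) - F(-1) = 0.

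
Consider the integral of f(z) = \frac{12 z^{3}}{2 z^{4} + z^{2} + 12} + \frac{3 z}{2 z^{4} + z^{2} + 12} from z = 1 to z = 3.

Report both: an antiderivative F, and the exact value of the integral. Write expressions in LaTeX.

Antiderivative: F(z) = \frac{3 \log{\left(z^{4} + \frac{z^{2}}{2} + 6 \right)}}{2}; value = - \frac{3 \log{\left(\frac{15}{2} \right)}}{2} + \frac{3 \log{\left(\frac{183}{2} \right)}}{2}

The substitution u = z^{4} + \frac{z^{2}}{2} + 6 works: f is exactly (dF/du)*(du/dz) for that inner function.
F(z) = \frac{3 \log{\left(z^{4} + \frac{z^{2}}{2} + 6 \right)}}{2} is an antiderivative of f.
Check: d/dz[\frac{3 \log{\left(z^{4} + \frac{z^{2}}{2} + 6 \right)}}{2}] = \frac{12 z^{3} + 3 z}{2 z^{4} + z^{2} + 12}, which equals f(z).
F(3) = \frac{3 \log{\left(\frac{183}{2} \right)}}{2}; F(1) = \frac{3 \log{\left(\frac{15}{2} \right)}}{2}.
Integral = F(3) - F(1) = - \frac{3 \log{\left(\frac{15}{2} \right)}}{2} + \frac{3 \log{\left(\frac{183}{2} \right)}}{2}.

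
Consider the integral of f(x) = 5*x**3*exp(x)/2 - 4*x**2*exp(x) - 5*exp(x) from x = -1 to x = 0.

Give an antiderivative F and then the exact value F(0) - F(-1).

Antiderivative: F(x) = 5*x**3*exp(x)/2 - 23*x**2*exp(x)/2 + 23*x*exp(x) - 28*exp(x); value = -28 + 65*exp(-1)

f has the shape u'v + uv' for u = 5*x**3/2 - 23*x**2/2 + 23*x - 28 and v = exp(x) — it is the derivative of the product u*v.
F(x) = 5*x**3*exp(x)/2 - 23*x**2*exp(x)/2 + 23*x*exp(x) - 28*exp(x) is an antiderivative of f.
Check: d/dx[5*x**3*exp(x)/2 - 23*x**2*exp(x)/2 + 23*x*exp(x) - 28*exp(x)] = 5*x**3*exp(x)/2 - 4*x**2*exp(x) - 5*exp(x) = f(x).
F(0) = -28; F(-1) = -65*exp(-1).
Integral = F(0) - F(-1) = -28 + 65*exp(-1).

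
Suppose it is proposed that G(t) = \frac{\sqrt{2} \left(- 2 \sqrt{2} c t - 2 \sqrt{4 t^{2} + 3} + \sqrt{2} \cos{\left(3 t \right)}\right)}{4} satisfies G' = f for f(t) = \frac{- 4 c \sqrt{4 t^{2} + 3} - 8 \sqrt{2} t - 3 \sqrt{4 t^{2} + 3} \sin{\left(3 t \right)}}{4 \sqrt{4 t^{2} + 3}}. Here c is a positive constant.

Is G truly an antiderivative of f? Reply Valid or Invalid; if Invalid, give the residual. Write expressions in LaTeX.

Invalid: d/dt[G] - f = - \frac{3 \sin{\left(3 t \right)}}{4}, which is not 0.

d/dt[G] = \frac{- 2 c \sqrt{4 t^{2} + 3} - 4 \sqrt{2} t - 3 \sqrt{4 t^{2} + 3} \sin{\left(3 t \right)}}{2 \sqrt{4 t^{2} + 3}}
d/dt[G] - f(t) = - \frac{3 \sin{\left(3 t \right)}}{4} != 0.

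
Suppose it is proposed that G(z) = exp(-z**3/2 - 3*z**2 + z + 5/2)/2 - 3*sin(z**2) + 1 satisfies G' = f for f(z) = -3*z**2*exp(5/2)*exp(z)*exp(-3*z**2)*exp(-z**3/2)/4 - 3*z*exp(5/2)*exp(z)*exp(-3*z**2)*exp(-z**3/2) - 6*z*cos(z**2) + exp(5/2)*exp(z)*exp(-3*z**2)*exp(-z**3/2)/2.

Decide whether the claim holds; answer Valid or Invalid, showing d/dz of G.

d/dz[G] = (-3*z**2 - 12*z - 24*z*exp(-5/2)*exp(-z)*exp(3*z**2)*exp(z**3/2)*cos(z**2) + 2)*exp(5/2)*exp(z)*exp(-3*z**2)*exp(-z**3/2)/4
This equals f(z) exactly, so the claim holds.

Valid: G'(z) = f(z).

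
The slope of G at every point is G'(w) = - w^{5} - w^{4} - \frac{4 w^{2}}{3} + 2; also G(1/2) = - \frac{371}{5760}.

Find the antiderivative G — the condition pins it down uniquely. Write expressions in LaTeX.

Integrate term by term and add the pieces.
A general antiderivative is - \frac{w^{6}}{6} - \frac{w^{5}}{5} - \frac{4 w^{3}}{9} + 2 w + C.
The condition gives C = - \frac{371}{5760} - (\frac{5389}{5760}) = -1.
So G(w) = \frac{- 15 w^{6} - 18 w^{5} - 40 w^{3} + 180 w - 90}{90}.
Check: d/dw[\frac{- 15 w^{6} - 18 w^{5} - 40 w^{3} + 180 w - 90}{90}] = - w^{5} - w^{4} - \frac{4 w^{2}}{3} + 2 = G'(w).

G(w) = \frac{- 15 w^{6} - 18 w^{5} - 40 w^{3} + 180 w - 90}{90}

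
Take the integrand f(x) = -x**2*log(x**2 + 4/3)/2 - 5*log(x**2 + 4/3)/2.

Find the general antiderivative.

F(x) = x**3/9 + 41*x/9 + (-x**3/6 - 5*x/2)*log(x**2 + 4/3) - 82*sqrt(3)*atan(sqrt(3)*x/2)/27 + C

The integrand splits into summands that can be handled one at a time.
Check: d/dx[x**3/9 + 41*x/9 + (-x**3/6 - 5*x/2)*log(x**2 + 4/3) - 82*sqrt(3)*atan(sqrt(3)*x/2)/27] = -x**2*log(x**2 + 4/3)/2 - 5*log(x**2 + 4/3)/2 = f(x).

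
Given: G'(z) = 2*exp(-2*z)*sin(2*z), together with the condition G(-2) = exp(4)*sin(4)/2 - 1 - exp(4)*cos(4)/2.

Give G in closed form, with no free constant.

G(z) = (-2*exp(2*z) - sin(2*z) - cos(2*z))*exp(-2*z)/2

Recover the given G'(z) by differentiating a candidate G(z); any mismatch rules it out.
A general antiderivative is -exp(-2*z)*sin(2*z)/2 - exp(-2*z)*cos(2*z)/2 + C.
The condition gives C = exp(4)*sin(4)/2 - 1 - exp(4)*cos(4)/2 - (exp(4)*sin(4)/2 - exp(4)*cos(4)/2) = -1.
So G(z) = (-2*exp(2*z) - sin(2*z) - cos(2*z))*exp(-2*z)/2.
Check: d/dz[(-2*exp(2*z) - sin(2*z) - cos(2*z))*exp(-2*z)/2] = 2*exp(-2*z)*sin(2*z) = G'(z).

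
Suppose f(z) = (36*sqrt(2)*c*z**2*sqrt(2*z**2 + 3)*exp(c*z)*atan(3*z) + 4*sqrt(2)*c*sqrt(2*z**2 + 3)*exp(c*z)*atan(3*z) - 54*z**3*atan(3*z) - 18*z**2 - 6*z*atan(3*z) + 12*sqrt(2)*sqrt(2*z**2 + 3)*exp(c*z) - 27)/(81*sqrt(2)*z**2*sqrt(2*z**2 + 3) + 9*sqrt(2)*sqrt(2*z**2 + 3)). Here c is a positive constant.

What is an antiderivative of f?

f has the shape u'v + uv' for u = -sqrt(z**2 + 3/2)/3 + 4*exp(c*z)/9 and v = atan(3*z) — it is the derivative of the product u*v.
Check: d/dz[(-3*sqrt(2)*sqrt(2*z**2 + 3) + 8*exp(c*z))*atan(3*z)/18] = (72*c*z**2*sqrt(2*z**2 + 3)*exp(c*z)*atan(3*z) + 8*c*sqrt(2*z**2 + 3)*exp(c*z)*atan(3*z) - 54*sqrt(2)*z**3*atan(3*z) - 18*sqrt(2)*z**2 - 6*sqrt(2)*z*atan(3*z) + 24*sqrt(2*z**2 + 3)*exp(c*z) - 27*sqrt(2))/(162*z**2*sqrt(2*z**2 + 3) + 18*sqrt(2*z**2 + 3)), which equals f(z).

An antiderivative is F(z) = (-3*sqrt(2)*sqrt(2*z**2 + 3) + 8*exp(c*z))*atan(3*z)/18.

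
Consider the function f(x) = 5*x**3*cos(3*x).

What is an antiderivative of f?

An antiderivative is F(x) = 5*x**3*sin(3*x)/3 + 5*x**2*cos(3*x)/3 - 10*x*sin(3*x)/9 - 10*cos(3*x)/27.

Whatever form F(x) takes, F'(x) = f(x) is non-negotiable.
Check: d/dx[5*x**3*sin(3*x)/3 + 5*x**2*cos(3*x)/3 - 10*x*sin(3*x)/9 - 10*cos(3*x)/27] = 5*x**3*cos(3*x) = f(x).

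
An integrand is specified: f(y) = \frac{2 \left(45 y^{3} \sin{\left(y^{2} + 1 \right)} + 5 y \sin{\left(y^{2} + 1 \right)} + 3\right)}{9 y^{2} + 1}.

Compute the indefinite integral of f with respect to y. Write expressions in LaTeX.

F(y) = - 5 \cos{\left(y^{2} + 1 \right)} + 2 \operatorname{atan}{\left(3 y \right)} + C

Check any antiderivative F(y) by computing F'(y) and comparing it with f(y).
Check: d/dy[- 5 \cos{\left(y^{2} + 1 \right)} + 2 \operatorname{atan}{\left(3 y \right)}] = \frac{90 y^{3} \sin{\left(y^{2} + 1 \right)} + 10 y \sin{\left(y^{2} + 1 \right)} + 6}{9 y^{2} + 1}, which equals f(y).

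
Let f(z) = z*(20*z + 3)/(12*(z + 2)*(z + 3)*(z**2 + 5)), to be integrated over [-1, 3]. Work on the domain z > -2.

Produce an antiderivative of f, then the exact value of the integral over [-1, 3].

Factor the denominator (12*(z + 2)*(z + 3)*(z**2 + 5)) and decompose: f = (503*z - 25)/(1512*(z**2 + 5)) - 57/(56*(z + 3)) + 37/(54*(z + 2)); each piece integrates to a log, atan, or power term.
F(z) = -(-2072*log(z + 2) + 3078*log(z + 3) - 503*log(z**2 + 5) + 10*sqrt(5)*atan(sqrt(5)*z/5))/3024 is an antiderivative of f.
Check: d/dz[-(-2072*log(z + 2) + 3078*log(z + 3) - 503*log(z**2 + 5) + 10*sqrt(5)*atan(sqrt(5)*z/5))/3024] = (20*z**2 + 3*z)/(12*z**4 + 60*z**3 + 132*z**2 + 300*z + 360), which equals f(z).
F(3) = -57*log(6)/56 - 5*sqrt(5)*atan(3*sqrt(5)/5)/1512 + 503*log(14)/3024 + 37*log(5)/54; F(-1) = -57*log(2)/56 + 5*sqrt(5)*atan(sqrt(5)/5)/1512 + 503*log(6)/3024.
Integral = F(3) - F(-1) = -3581*log(6)/3024 - 5*sqrt(5)*atan(3*sqrt(5)/5)/1512 - 5*sqrt(5)*atan(sqrt(5)/5)/1512 + 503*log(14)/3024 + 57*log(2)/56 + 37*log(5)/54.

Antiderivative: F(z) = -(-2072*log(z + 2) + 3078*log(z + 3) - 503*log(z**2 + 5) + 10*sqrt(5)*atan(sqrt(5)*z/5))/3024; value = -3581*log(6)/3024 - 5*sqrt(5)*atan(3*sqrt(5)/5)/1512 - 5*sqrt(5)*atan(sqrt(5)/5)/1512 + 503*log(14)/3024 + 57*log(2)/56 + 37*log(5)/54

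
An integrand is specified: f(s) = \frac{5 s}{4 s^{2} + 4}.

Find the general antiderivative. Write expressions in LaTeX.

F(s) = \frac{5 \log{\left(\frac{3 s^{2}}{2} + \frac{3}{2} \right)}}{8} + C

f matches the chain-rule pattern g'(h)*h' with inner function h(s) = \frac{3 s^{2}}{2} + \frac{3}{2}; substituting u = h(s) collapses the integral.
Check: d/ds[\frac{5 \log{\left(\frac{3 s^{2}}{2} + \frac{3}{2} \right)}}{8}] = \frac{5 s}{4 s^{2} + 4} = f(s).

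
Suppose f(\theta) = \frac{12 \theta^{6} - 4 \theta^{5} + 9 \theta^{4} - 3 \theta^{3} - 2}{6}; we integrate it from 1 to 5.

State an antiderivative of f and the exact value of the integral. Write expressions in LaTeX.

Antiderivative: F(\theta) = \frac{\theta \left(720 \theta^{6} - 280 \theta^{5} + 756 \theta^{4} - 315 \theta^{3} - 840\right)}{2520}; value = \frac{2251516}{105}

Whatever form F(\theta) takes, F'(\theta) = f(\theta) is non-negotiable.
F(\theta) = \frac{\theta \left(720 \theta^{6} - 280 \theta^{5} + 756 \theta^{4} - 315 \theta^{3} - 840\right)}{2520} is an antiderivative of f.
Check: d/d\theta[\frac{\theta \left(720 \theta^{6} - 280 \theta^{5} + 756 \theta^{4} - 315 \theta^{3} - 840\right)}{2520}] = 2 \theta^{6} - \frac{2 \theta^{5}}{3} + \frac{3 \theta^{4}}{2} - \frac{\theta^{3}}{2} - \frac{1}{3}, which equals f(\theta).
F(5) = \frac{10807285}{504}; F(1) = \frac{41}{2520}.
Integral = F(5) - F(1) = \frac{2251516}{105}.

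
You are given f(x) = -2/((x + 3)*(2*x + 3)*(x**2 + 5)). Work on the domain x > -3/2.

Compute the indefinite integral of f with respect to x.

F(x) = -8*log(x + 3/2)/87 + log(x + 3)/21 + 9*log(x**2 + 5)/406 + sqrt(5)*atan(sqrt(5)*x/5)/1015 + C

Factor the denominator ((x + 3)*(2*x + 3)*(x**2 + 5)) and decompose: f = (9*x + 1)/(203*(x**2 + 5)) - 16/(87*(2*x + 3)) + 1/(21*(x + 3)); each piece integrates to a log, atan, or power term.
Check: d/dx[-8*log(x + 3/2)/87 + log(x + 3)/21 + 9*log(x**2 + 5)/406 + sqrt(5)*atan(sqrt(5)*x/5)/1015] = -2/(2*x**4 + 9*x**3 + 19*x**2 + 45*x + 45), which equals f(x).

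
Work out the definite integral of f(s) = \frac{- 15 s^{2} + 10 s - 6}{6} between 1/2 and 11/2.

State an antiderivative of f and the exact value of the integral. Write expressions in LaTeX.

Since d/ds undoes antidifferentiation here, F'(s) = f(s) is required of F(s).
F(s) = - \frac{5 s^{3}}{6} + \frac{5 s^{2}}{6} - s is an antiderivative of f.
Check: d/ds[- \frac{5 s^{3}}{6} + \frac{5 s^{2}}{6} - s] = - \frac{5 s^{2}}{2} + \frac{5 s}{3} - 1, which equals f(s).
F(11/2) = - \frac{1903}{16}; F(1/2) = - \frac{19}{48}.
Integral = F(11/2) - F(1/2) = - \frac{2845}{24}.

Antiderivative: F(s) = - \frac{5 s^{3}}{6} + \frac{5 s^{2}}{6} - s; value = - \frac{2845}{24}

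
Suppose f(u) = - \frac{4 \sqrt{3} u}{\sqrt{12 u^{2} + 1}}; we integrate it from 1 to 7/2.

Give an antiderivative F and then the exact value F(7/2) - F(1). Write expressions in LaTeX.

f matches the chain-rule pattern g'(h)*h' with inner function h(u) = 4 u^{2} + \frac{1}{3}; substituting w = h(u) collapses the integral.
F(u) = - \frac{\sqrt{3} \sqrt{12 u^{2} + 1}}{3} is an antiderivative of f.
Check: d/du[- \frac{\sqrt{3} \sqrt{12 u^{2} + 1}}{3}] = - \frac{4 \sqrt{3} u}{\sqrt{12 u^{2} + 1}} = f(u).
F(7/2) = - \frac{2 \sqrt{111}}{3}; F(1) = - \frac{\sqrt{39}}{3}.
Integral = F(7/2) - F(1) = - \frac{2 \sqrt{111}}{3} + \frac{\sqrt{39}}{3}.

Antiderivative: F(u) = - \frac{\sqrt{3} \sqrt{12 u^{2} + 1}}{3}; value = - \frac{2 \sqrt{111}}{3} + \frac{\sqrt{39}}{3}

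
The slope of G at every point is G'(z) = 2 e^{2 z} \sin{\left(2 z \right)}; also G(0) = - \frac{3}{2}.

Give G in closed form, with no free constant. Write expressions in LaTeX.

G(z) = \frac{e^{2 z} \sin{\left(2 z \right)}}{2} - \frac{e^{2 z} \cos{\left(2 z \right)}}{2} - 1

A candidate passes only if d/dz[G] lands on the given G'(z) exactly.
A general antiderivative is \frac{e^{2 z} \sin{\left(2 z \right)}}{2} - \frac{e^{2 z} \cos{\left(2 z \right)}}{2} + C.
The condition gives C = - \frac{3}{2} - (- \frac{1}{2}) = -1.
So G(z) = \frac{e^{2 z} \sin{\left(2 z \right)}}{2} - \frac{e^{2 z} \cos{\left(2 z \right)}}{2} - 1.
Check: d/dz[\frac{e^{2 z} \sin{\left(2 z \right)}}{2} - \frac{e^{2 z} \cos{\left(2 z \right)}}{2} - 1] = 2 e^{2 z} \sin{\left(2 z \right)} = G'(z).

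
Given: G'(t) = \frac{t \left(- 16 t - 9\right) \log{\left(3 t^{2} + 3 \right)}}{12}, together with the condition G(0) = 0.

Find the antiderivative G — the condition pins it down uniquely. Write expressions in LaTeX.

G(t) = - \frac{4 t^{3} \log{\left(3 t^{2} + 3 \right)}}{9} + \frac{8 t^{3}}{27} - \frac{3 t^{2} \log{\left(3 t^{2} + 3 \right)}}{8} + \frac{3 t^{2}}{8} - \frac{8 t}{9} - \frac{3 \log{\left(t^{2} + 1 \right)}}{8} + \frac{8 \operatorname{atan}{\left(t \right)}}{9}

Differentiate the proposed G(t) back; it has to land on the given G'(t).
A general antiderivative is \frac{8 t^{3}}{27} + \frac{3 t^{2}}{8} - \frac{8 t}{9} + \left(- \frac{4 t^{3}}{9} - \frac{3 t^{2}}{8}\right) \log{\left(3 t^{2} + 3 \right)} - \frac{3 \log{\left(t^{2} + 1 \right)}}{8} + \frac{8 \operatorname{atan}{\left(t \right)}}{9} + C.
The condition gives C = 0 - (0) = 0.
So G(t) = - \frac{4 t^{3} \log{\left(3 t^{2} + 3 \right)}}{9} + \frac{8 t^{3}}{27} - \frac{3 t^{2} \log{\left(3 t^{2} + 3 \right)}}{8} + \frac{3 t^{2}}{8} - \frac{8 t}{9} - \frac{3 \log{\left(t^{2} + 1 \right)}}{8} + \frac{8 \operatorname{atan}{\left(t \right)}}{9}.
Check: d/dt[- \frac{4 t^{3} \log{\left(3 t^{2} + 3 \right)}}{9} + \frac{8 t^{3}}{27} - \frac{3 t^{2} \log{\left(3 t^{2} + 3 \right)}}{8} + \frac{3 t^{2}}{8} - \frac{8 t}{9} - \frac{3 \log{\left(t^{2} + 1 \right)}}{8} + \frac{8 \operatorname{atan}{\left(t \right)}}{9}] = - \frac{4 t^{2} \log{\left(t^{2} + 1 \right)}}{3} - \frac{4 t^{2} \log{\left(3 \right)}}{3} - \frac{3 t \log{\left(t^{2} + 1 \right)}}{4} - \frac{3 t \log{\left(3 \right)}}{4}, which equals G'(t).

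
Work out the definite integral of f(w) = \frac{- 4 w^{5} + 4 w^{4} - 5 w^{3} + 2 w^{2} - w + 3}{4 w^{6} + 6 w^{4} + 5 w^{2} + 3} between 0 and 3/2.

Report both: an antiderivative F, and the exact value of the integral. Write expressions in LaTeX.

Any candidate F(w) must reproduce f(w) exactly when differentiated.
F(w) = - \frac{\log{\left(2 w^{4} + w^{2} + \frac{3}{2} \right)}}{4} + \operatorname{atan}{\left(w \right)} is an antiderivative of f.
Check: d/dw[- \frac{\log{\left(2 w^{4} + w^{2} + \frac{3}{2} \right)}}{4} + \operatorname{atan}{\left(w \right)}] = \frac{- 4 w^{5} + 4 w^{4} - 5 w^{3} + 2 w^{2} - w + 3}{4 w^{6} + 6 w^{4} + 5 w^{2} + 3} = f(w).
F(3/2) = - \frac{\log{\left(\frac{111}{8} \right)}}{4} + \operatorname{atan}{\left(\frac{3}{2} \right)}; F(0) = - \frac{\log{\left(\frac{3}{2} \right)}}{4}.
Integral = F(3/2) - F(0) = - \frac{\log{\left(\frac{111}{8} \right)}}{4} + \frac{\log{\left(\frac{3}{2} \right)}}{4} + \operatorname{atan}{\left(\frac{3}{2} \right)}.

Antiderivative: F(w) = - \frac{\log{\left(2 w^{4} + w^{2} + \frac{3}{2} \right)}}{4} + \operatorname{atan}{\left(w \right)}; value = - \frac{\log{\left(\frac{111}{8} \right)}}{4} + \frac{\log{\left(\frac{3}{2} \right)}}{4} + \operatorname{atan}{\left(\frac{3}{2} \right)}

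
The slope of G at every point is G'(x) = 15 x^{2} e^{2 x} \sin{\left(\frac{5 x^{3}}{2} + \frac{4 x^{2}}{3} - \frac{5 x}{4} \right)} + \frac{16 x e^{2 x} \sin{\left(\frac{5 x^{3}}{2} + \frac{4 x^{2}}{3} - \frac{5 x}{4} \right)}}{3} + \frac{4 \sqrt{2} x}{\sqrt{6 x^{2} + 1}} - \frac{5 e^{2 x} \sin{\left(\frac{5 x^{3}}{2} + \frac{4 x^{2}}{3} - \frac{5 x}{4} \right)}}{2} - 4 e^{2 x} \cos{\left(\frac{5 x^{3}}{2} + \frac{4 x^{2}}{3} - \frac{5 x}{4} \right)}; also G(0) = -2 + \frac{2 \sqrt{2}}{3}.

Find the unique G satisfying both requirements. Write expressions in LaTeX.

G(x) = \frac{\sqrt{2} \left(4 \sqrt{6 x^{2} + 1} - 6 \sqrt{2} e^{2 x} \cos{\left(\frac{5 x^{3}}{2} + \frac{4 x^{2}}{3} - \frac{5 x}{4} \right)}\right)}{6}

The integrand splits into summands that can be handled one at a time.
A general antiderivative is \frac{4 \sqrt{3 x^{2} + \frac{1}{2}}}{3} - 2 e^{2 x} \cos{\left(\frac{5 x^{3}}{2} + \frac{4 x^{2}}{3} - \frac{5 x}{4} \right)} + C.
The condition gives C = -2 + \frac{2 \sqrt{2}}{3} - (-2 + \frac{2 \sqrt{2}}{3}) = 0.
So G(x) = \frac{\sqrt{2} \left(4 \sqrt{6 x^{2} + 1} - 6 \sqrt{2} e^{2 x} \cos{\left(\frac{5 x^{3}}{2} + \frac{4 x^{2}}{3} - \frac{5 x}{4} \right)}\right)}{6}.
Check: d/dx[\frac{\sqrt{2} \left(4 \sqrt{6 x^{2} + 1} - 6 \sqrt{2} e^{2 x} \cos{\left(\frac{5 x^{3}}{2} + \frac{4 x^{2}}{3} - \frac{5 x}{4} \right)}\right)}{6}] = \frac{90 x^{2} \sqrt{6 x^{2} + 1} e^{2 x} \sin{\left(\frac{5 x^{3}}{2} + \frac{4 x^{2}}{3} - \frac{5 x}{4} \right)} + 32 x \sqrt{6 x^{2} + 1} e^{2 x} \sin{\left(\frac{5 x^{3}}{2} + \frac{4 x^{2}}{3} - \frac{5 x}{4} \right)} + 24 \sqrt{2} x - 15 \sqrt{6 x^{2} + 1} e^{2 x} \sin{\left(\frac{5 x^{3}}{2} + \frac{4 x^{2}}{3} - \frac{5 x}{4} \right)} - 24 \sqrt{6 x^{2} + 1} e^{2 x} \cos{\left(\frac{5 x^{3}}{2} + \frac{4 x^{2}}{3} - \frac{5 x}{4} \right)}}{6 \sqrt{6 x^{2} + 1}}, which equals G'(x).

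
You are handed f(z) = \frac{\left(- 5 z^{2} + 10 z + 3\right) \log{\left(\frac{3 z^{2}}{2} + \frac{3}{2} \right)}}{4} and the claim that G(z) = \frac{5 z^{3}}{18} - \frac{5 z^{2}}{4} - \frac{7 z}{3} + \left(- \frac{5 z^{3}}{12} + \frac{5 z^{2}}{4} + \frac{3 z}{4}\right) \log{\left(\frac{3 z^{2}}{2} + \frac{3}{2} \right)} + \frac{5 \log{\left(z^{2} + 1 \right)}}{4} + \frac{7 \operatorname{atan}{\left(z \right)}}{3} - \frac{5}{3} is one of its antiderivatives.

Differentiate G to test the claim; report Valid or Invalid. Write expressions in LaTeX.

d/dz[G] = - \frac{5 z^{2} \log{\left(z^{2} + 1 \right)}}{4} - \frac{5 z^{2} \log{\left(3 \right)}}{4} + \frac{5 z^{2} \log{\left(2 \right)}}{4} + \frac{5 z \log{\left(z^{2} + 1 \right)}}{2} - \frac{5 z \log{\left(2 \right)}}{2} + \frac{5 z \log{\left(3 \right)}}{2} + \frac{3 \log{\left(z^{2} + 1 \right)}}{4} - \frac{3 \log{\left(2 \right)}}{4} + \frac{3 \log{\left(3 \right)}}{4}
This equals f(z) exactly, so the claim holds.

Valid - the claim checks out under differentiation.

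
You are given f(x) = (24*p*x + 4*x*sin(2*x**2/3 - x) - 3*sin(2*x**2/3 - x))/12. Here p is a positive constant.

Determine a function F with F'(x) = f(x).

An antiderivative F(x) passes only if d/dx[F] lands on f(x) exactly.
Check: d/dx[(4*p*x**2 - cos(2*x**2/3 - x))/4] = 2*p*x + x*sin(2*x**2/3 - x)/3 - sin(2*x**2/3 - x)/4, which equals f(x).

An antiderivative is F(x) = (4*p*x**2 - cos(2*x**2/3 - x))/4.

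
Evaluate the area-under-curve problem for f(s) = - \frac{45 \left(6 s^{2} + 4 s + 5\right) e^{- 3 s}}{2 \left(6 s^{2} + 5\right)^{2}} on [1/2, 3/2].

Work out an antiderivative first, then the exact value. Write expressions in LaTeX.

Antiderivative: F(s) = \frac{5}{4 s^{2} e^{3 s} + \frac{10 e^{3 s}}{3}}; value = - \frac{15}{13 e^{\frac{3}{2}}} + \frac{15}{37 e^{\frac{9}{2}}}

Recognize the product-rule pattern: f = u'v + uv' with u = \frac{5}{2 \left(2 s^{2} + \frac{5}{3}\right)}, v = e^{- 3 s}, so integration by parts undoes it.
F(s) = \frac{5}{4 s^{2} e^{3 s} + \frac{10 e^{3 s}}{3}} is an antiderivative of f.
Check: d/ds[\frac{5}{4 s^{2} e^{3 s} + \frac{10 e^{3 s}}{3}}] = \frac{- 270 s^{2} - 180 s - 225}{72 s^{4} e^{3 s} + 120 s^{2} e^{3 s} + 50 e^{3 s}}, which equals f(s).
F(3/2) = \frac{15}{37 e^{\frac{9}{2}}}; F(1/2) = \frac{15}{13 e^{\frac{3}{2}}}.
Integral = F(3/2) - F(1/2) = - \frac{15}{13 e^{\frac{3}{2}}} + \frac{15}{37 e^{\frac{9}{2}}}.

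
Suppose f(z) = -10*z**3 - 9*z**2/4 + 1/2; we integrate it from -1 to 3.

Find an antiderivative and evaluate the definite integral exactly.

Antiderivative: F(z) = -5*z**4/2 - 3*z**3/4 + z/2; value = -219

The integrand splits into summands that can be handled one at a time.
F(z) = -5*z**4/2 - 3*z**3/4 + z/2 is an antiderivative of f.
Check: d/dz[-5*z**4/2 - 3*z**3/4 + z/2] = -10*z**3 - 9*z**2/4 + 1/2 = f(z).
F(3) = -885/4; F(-1) = -9/4.
Integral = F(3) - F(-1) = -219.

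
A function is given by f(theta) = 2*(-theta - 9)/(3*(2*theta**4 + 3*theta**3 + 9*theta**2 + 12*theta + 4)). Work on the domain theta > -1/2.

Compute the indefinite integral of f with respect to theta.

The denominator factors as 3*(theta + 1)*(2*theta + 1)*(theta**2 + 4); partial fractions split f into directly integrable pieces: 2*(2*theta + 3)/(15*(theta**2 + 4)) - 8/(3*(2*theta + 1)) + 16/(15*(theta + 1)).
Check: d/dtheta[-4*log(theta + 1/2)/3 + 16*log(theta + 1)/15 + 2*log(theta**2 + 4)/15 + atan(theta/2)/5] = (-2*theta - 18)/(6*theta**4 + 9*theta**3 + 27*theta**2 + 36*theta + 12), which equals f(theta).

F(theta) = -4*log(theta + 1/2)/3 + 16*log(theta + 1)/15 + 2*log(theta**2 + 4)/15 + atan(theta/2)/5 + C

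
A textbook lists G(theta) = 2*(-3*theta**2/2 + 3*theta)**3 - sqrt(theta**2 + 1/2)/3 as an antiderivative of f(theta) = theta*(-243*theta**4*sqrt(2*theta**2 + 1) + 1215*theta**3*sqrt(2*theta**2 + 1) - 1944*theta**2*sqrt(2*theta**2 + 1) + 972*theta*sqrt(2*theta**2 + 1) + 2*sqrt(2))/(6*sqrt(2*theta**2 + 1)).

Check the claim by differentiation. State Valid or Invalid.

d/dtheta[G] = (-243*theta**5*sqrt(2*theta**2 + 1) + 1215*theta**4*sqrt(2*theta**2 + 1) - 1944*theta**3*sqrt(2*theta**2 + 1) + 972*theta**2*sqrt(2*theta**2 + 1) - 2*sqrt(2)*theta)/(6*sqrt(2*theta**2 + 1))
d/dtheta[G] - f(theta) = -2*sqrt(2)*theta/(3*sqrt(2*theta**2 + 1)) != 0.

Invalid: d/dtheta[G] - f = -2*sqrt(2)*theta/(3*sqrt(2*theta**2 + 1)), which is not 0.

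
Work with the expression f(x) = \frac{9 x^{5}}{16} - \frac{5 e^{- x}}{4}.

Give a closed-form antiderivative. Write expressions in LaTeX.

The integrand splits into summands that can be handled one at a time.
Check: d/dx[\frac{3 x^{6}}{32} + \frac{5 e^{- x}}{4}] = \frac{\left(9 x^{5} e^{x} - 20\right) e^{- x}}{16}, which equals f(x).

An antiderivative is F(x) = \frac{3 x^{6}}{32} + \frac{5 e^{- x}}{4}.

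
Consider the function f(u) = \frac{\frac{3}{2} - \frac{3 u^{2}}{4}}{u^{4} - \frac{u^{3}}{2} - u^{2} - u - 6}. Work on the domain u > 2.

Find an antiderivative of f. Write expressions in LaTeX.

The denominator factors as 2 \left(u - 2\right) \left(2 u + 3\right) \left(u^{2} + 2\right); partial fractions split f into directly integrable pieces: \frac{u - 10}{17 \left(u^{2} + 2\right)} + \frac{3}{119 \left(2 u + 3\right)} - \frac{1}{14 \left(u - 2\right)}.
Check: d/du[- \frac{\log{\left(u - 2 \right)}}{14} + \frac{3 \log{\left(u + \frac{3}{2} \right)}}{238} + \frac{\log{\left(u^{2} + 2 \right)}}{34} - \frac{5 \sqrt{2} \operatorname{atan}{\left(\frac{\sqrt{2} u}{2} \right)}}{17}] = \frac{6 - 3 u^{2}}{4 u^{4} - 2 u^{3} - 4 u^{2} - 4 u - 24}, which equals f(u).

An antiderivative is F(u) = - \frac{\log{\left(u - 2 \right)}}{14} + \frac{3 \log{\left(u + \frac{3}{2} \right)}}{238} + \frac{\log{\left(u^{2} + 2 \right)}}{34} - \frac{5 \sqrt{2} \operatorname{atan}{\left(\frac{\sqrt{2} u}{2} \right)}}{17}.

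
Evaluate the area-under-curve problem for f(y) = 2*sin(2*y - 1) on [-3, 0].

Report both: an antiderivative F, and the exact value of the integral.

Whatever form F(y) takes, F'(y) = f(y) is non-negotiable.
F(y) = -cos(2*y - 1) is an antiderivative of f.
Check: d/dy[-cos(2*y - 1)] = 2*sin(2*y - 1) = f(y).
F(0) = -cos(1); F(-3) = -cos(7).
Integral = F(0) - F(-3) = -cos(1) + cos(7).

Antiderivative: F(y) = -cos(2*y - 1); value = -cos(1) + cos(7)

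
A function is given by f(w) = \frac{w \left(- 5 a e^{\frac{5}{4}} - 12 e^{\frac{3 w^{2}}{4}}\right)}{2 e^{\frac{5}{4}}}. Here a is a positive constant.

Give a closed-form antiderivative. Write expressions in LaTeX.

An antiderivative is F(w) = - \frac{5 a w^{2}}{4} - \frac{4 e^{\frac{3 w^{2}}{4}}}{e^{\frac{5}{4}}}.

For F(w) to be correct the identity F'(w) - f(w) = 0 must hold.
Check: d/dw[- \frac{5 a w^{2}}{4} - \frac{4 e^{\frac{3 w^{2}}{4}}}{e^{\frac{5}{4}}}] = \frac{- 5 a w e^{\frac{5}{4}} - 12 w e^{\frac{3 w^{2}}{4}}}{2 e^{\frac{5}{4}}}, which equals f(w).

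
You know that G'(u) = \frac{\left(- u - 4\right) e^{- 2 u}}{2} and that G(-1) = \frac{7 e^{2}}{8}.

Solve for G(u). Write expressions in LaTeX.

Recognize the product-rule pattern: G'(u) = v'r + vr' with v = \frac{u}{4} + \frac{9}{8}, r = e^{- 2 u}, so integration by parts undoes it.
A general antiderivative is \frac{\left(2 u + 9\right) e^{- 2 u}}{8} + C.
The condition gives C = \frac{7 e^{2}}{8} - (\frac{7 e^{2}}{8}) = 0.
So G(u) = \frac{u e^{- 2 u}}{4} + \frac{9 e^{- 2 u}}{8}.
Check: d/du[\frac{u e^{- 2 u}}{4} + \frac{9 e^{- 2 u}}{8}] = \frac{\left(- u - 4\right) e^{- 2 u}}{2} = G'(u).

G(u) = \frac{u e^{- 2 u}}{4} + \frac{9 e^{- 2 u}}{8}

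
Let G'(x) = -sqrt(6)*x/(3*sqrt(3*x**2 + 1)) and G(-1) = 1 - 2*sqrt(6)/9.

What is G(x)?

G'(x) matches the chain-rule pattern g'(h)*h' with inner function h(x) = 2*x**2 + 2/3; substituting u = h(x) collapses the integral.
A general antiderivative is -sqrt(2*x**2 + 2/3)/3 + C.
The condition gives C = 1 - 2*sqrt(6)/9 - (-2*sqrt(6)/9) = 1.
So G(x) = sqrt(3)*(-sqrt(2)*sqrt(3*x**2 + 1) + 3*sqrt(3))/9.
Check: d/dx[sqrt(3)*(-sqrt(2)*sqrt(3*x**2 + 1) + 3*sqrt(3))/9] = -sqrt(6)*x/(3*sqrt(3*x**2 + 1)) = G'(x).

G(x) = sqrt(3)*(-sqrt(2)*sqrt(3*x**2 + 1) + 3*sqrt(3))/9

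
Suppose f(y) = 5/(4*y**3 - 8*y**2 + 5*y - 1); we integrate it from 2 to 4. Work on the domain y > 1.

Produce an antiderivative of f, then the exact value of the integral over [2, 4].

Factor the denominator ((y - 1)*(2*y - 1)**2) and decompose: f = -10/(2*y - 1) - 10/(2*y - 1)**2 + 5/(y - 1); each piece integrates to a log, atan, or power term.
F(y) = (10*y*log(y - 1) - 10*y*log(y - 1/2) - 5*log(y - 1) + 5*log(y - 1/2) + 5)/(2*y - 1) is an antiderivative of f.
Check: d/dy[(10*y*log(y - 1) - 10*y*log(y - 1/2) - 5*log(y - 1) + 5*log(y - 1/2) + 5)/(2*y - 1)] = 5/(4*y**3 - 8*y**2 + 5*y - 1) = f(y).
F(4) = -5*log(7/2) + 5/7 + 5*log(3); F(2) = 5/3 - 5*log(3/2).
Integral = F(4) - F(2) = -5*log(7/2) - 20/21 + 5*log(3/2) + 5*log(3).

Antiderivative: F(y) = (10*y*log(y - 1) - 10*y*log(y - 1/2) - 5*log(y - 1) + 5*log(y - 1/2) + 5)/(2*y - 1); value = -5*log(7/2) - 20/21 + 5*log(3/2) + 5*log(3)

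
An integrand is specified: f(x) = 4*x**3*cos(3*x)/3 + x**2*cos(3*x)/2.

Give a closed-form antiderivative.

An antiderivative is F(x) = (72*x**3*sin(3*x) + 27*x**2*sin(3*x) + 72*x**2*cos(3*x) - 48*x*sin(3*x) + 18*x*cos(3*x) - 6*sin(3*x) - 16*cos(3*x))/162.

The integrand splits into summands that can be handled one at a time.
Check: d/dx[(72*x**3*sin(3*x) + 27*x**2*sin(3*x) + 72*x**2*cos(3*x) - 48*x*sin(3*x) + 18*x*cos(3*x) - 6*sin(3*x) - 16*cos(3*x))/162] = 4*x**3*cos(3*x)/3 + x**2*cos(3*x)/2 = f(x).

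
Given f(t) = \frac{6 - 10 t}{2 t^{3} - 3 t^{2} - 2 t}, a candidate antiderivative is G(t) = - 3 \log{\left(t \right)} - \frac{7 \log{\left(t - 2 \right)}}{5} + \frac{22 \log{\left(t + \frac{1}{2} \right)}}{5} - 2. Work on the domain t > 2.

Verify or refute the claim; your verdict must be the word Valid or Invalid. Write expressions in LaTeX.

d/dt[G] = \frac{6 - 10 t}{2 t^{3} - 3 t^{2} - 2 t}
This equals f(t) exactly, so the claim holds.

Valid. The derivative of G reproduces f.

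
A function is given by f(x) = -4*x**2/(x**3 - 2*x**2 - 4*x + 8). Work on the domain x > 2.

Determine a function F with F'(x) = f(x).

Factor the denominator ((x - 2)**2*(x + 2)) and decompose: f = -1/(x + 2) - 3/(x - 2) - 4/(x - 2)**2; each piece integrates to a log, atan, or power term.
Check: d/dx[-3*log(x - 2) - log(x + 2) + 4/(x - 2)] = -4*x**2/(x**3 - 2*x**2 - 4*x + 8) = f(x).

An antiderivative is F(x) = -3*log(x - 2) - log(x + 2) + 4/(x - 2).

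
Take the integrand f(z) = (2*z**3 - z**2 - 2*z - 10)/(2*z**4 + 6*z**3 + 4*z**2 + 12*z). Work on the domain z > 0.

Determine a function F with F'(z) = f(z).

The denominator factors as 2*z*(z + 3)*(z**2 + 2); partial fractions split f into directly integrable pieces: (9*z - 5)/(11*(z**2 + 2)) + 67/(66*(z + 3)) - 5/(6*z).
Check: d/dz[(-55*log(z) + 67*log(z + 3) + 27*log(z**2 + 2) - 15*sqrt(2)*atan(sqrt(2)*z/2))/66] = (2*z**3 - z**2 - 2*z - 10)/(2*z**4 + 6*z**3 + 4*z**2 + 12*z) = f(z).

An antiderivative is F(z) = (-55*log(z) + 67*log(z + 3) + 27*log(z**2 + 2) - 15*sqrt(2)*atan(sqrt(2)*z/2))/66.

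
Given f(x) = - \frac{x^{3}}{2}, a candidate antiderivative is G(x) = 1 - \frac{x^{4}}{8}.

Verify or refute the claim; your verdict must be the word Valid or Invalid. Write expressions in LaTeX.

d/dx[G] = - \frac{x^{3}}{2}
This equals f(x) exactly, so the claim holds.

Valid. The derivative of G reproduces f.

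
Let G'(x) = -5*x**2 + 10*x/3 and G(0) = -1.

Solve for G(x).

The integrand splits into summands that can be handled one at a time.
A general antiderivative is -5*x**3/3 + 5*x**2/3 + C.
The condition gives C = -1 - (0) = -1.
So G(x) = -5*x**3/3 + 5*x**2/3 - 1.
Check: d/dx[-5*x**3/3 + 5*x**2/3 - 1] = -5*x**2 + 10*x/3 = G'(x).

G(x) = -5*x**3/3 + 5*x**2/3 - 1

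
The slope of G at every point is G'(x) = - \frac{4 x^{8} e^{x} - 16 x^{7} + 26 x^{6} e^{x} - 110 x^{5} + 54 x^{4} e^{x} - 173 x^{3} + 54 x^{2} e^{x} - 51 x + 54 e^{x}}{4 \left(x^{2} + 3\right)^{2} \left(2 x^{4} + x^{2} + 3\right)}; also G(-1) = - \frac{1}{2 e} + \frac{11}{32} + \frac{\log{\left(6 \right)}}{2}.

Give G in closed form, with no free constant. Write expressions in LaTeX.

G(x) = - \frac{4 x^{2} e^{x} - 4 x^{2} \log{\left(2 x^{4} + x^{2} + 3 \right)} - 4 x^{2} + 12 e^{x} - 12 \log{\left(2 x^{4} + x^{2} + 3 \right)} - 7}{8 \left(x^{2} + 3\right)}

A candidate passes only if d/dx[G] lands on the given G'(x) exactly.
A general antiderivative is - \frac{e^{x}}{2} + \frac{\log{\left(2 x^{4} + x^{2} + 3 \right)}}{2} - \frac{5}{4 \left(2 x^{2} + 6\right)} + C.
The condition gives C = - \frac{1}{2 e} + \frac{11}{32} + \frac{\log{\left(6 \right)}}{2} - (- \frac{1}{2 e} - \frac{5}{32} + \frac{\log{\left(6 \right)}}{2}) = \frac{1}{2}.
So G(x) = - \frac{4 x^{2} e^{x} - 4 x^{2} \log{\left(2 x^{4} + x^{2} + 3 \right)} - 4 x^{2} + 12 e^{x} - 12 \log{\left(2 x^{4} + x^{2} + 3 \right)} - 7}{8 \left(x^{2} + 3\right)}.
Check: d/dx[- \frac{4 x^{2} e^{x} - 4 x^{2} \log{\left(2 x^{4} + x^{2} + 3 \right)} - 4 x^{2} + 12 e^{x} - 12 \log{\left(2 x^{4} + x^{2} + 3 \right)} - 7}{8 \left(x^{2} + 3\right)}] = \frac{- 4 x^{8} e^{x} + 16 x^{7} - 26 x^{6} e^{x} + 110 x^{5} - 54 x^{4} e^{x} + 173 x^{3} - 54 x^{2} e^{x} + 51 x - 54 e^{x}}{8 x^{8} + 52 x^{6} + 108 x^{4} + 108 x^{2} + 108}, which equals G'(x).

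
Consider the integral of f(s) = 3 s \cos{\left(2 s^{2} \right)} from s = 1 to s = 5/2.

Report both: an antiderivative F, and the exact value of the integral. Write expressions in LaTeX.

Antiderivative: F(s) = \frac{3 \sin{\left(2 s^{2} \right)}}{4}; value = - \frac{3 \sin{\left(2 \right)}}{4} + \frac{3 \sin{\left(\frac{25}{2} \right)}}{4}

The substitution u = 2 s^{2} works: f is exactly (dF/du)*(du/ds) for that inner function.
F(s) = \frac{3 \sin{\left(2 s^{2} \right)}}{4} is an antiderivative of f.
Check: d/ds[\frac{3 \sin{\left(2 s^{2} \right)}}{4}] = 3 s \cos{\left(2 s^{2} \right)} = f(s).
F(5/2) = \frac{3 \sin{\left(\frac{25}{2} \right)}}{4}; F(1) = \frac{3 \sin{\left(2 \right)}}{4}.
Integral = F(5/2) - F(1) = - \frac{3 \sin{\left(2 \right)}}{4} + \frac{3 \sin{\left(\frac{25}{2} \right)}}{4}.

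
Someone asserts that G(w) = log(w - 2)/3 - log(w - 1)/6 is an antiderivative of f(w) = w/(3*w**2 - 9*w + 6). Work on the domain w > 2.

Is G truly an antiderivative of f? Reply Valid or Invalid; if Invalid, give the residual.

Invalid: d/dw[G] - f = -w/(6*w**2 - 18*w + 12), which is not 0.

d/dw[G] = w/(6*w**2 - 18*w + 12)
d/dw[G] - f(w) = -w/(6*w**2 - 18*w + 12) != 0.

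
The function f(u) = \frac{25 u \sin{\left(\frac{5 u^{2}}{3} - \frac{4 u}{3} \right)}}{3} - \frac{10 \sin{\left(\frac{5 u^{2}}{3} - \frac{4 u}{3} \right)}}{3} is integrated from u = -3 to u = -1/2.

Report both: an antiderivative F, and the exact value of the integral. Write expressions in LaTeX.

Antiderivative: F(u) = - \frac{5 \cos{\left(\frac{5 u^{2}}{3} - \frac{4 u}{3} \right)}}{2}; value = - \frac{5 \cos{\left(\frac{13}{12} \right)}}{2} + \frac{5 \cos{\left(19 \right)}}{2}

f matches the chain-rule pattern g'(h)*h' with inner function h(u) = \frac{5 u^{2}}{3} - \frac{4 u}{3}; substituting w = h(u) collapses the integral.
F(u) = - \frac{5 \cos{\left(\frac{5 u^{2}}{3} - \frac{4 u}{3} \right)}}{2} is an antiderivative of f.
Check: d/du[- \frac{5 \cos{\left(\frac{5 u^{2}}{3} - \frac{4 u}{3} \right)}}{2}] = \frac{25 u \sin{\left(\frac{5 u^{2}}{3} - \frac{4 u}{3} \right)}}{3} - \frac{10 \sin{\left(\frac{5 u^{2}}{3} - \frac{4 u}{3} \right)}}{3} = f(u).
F(-1/2) = - \frac{5 \cos{\left(\frac{13}{12} \right)}}{2}; F(-3) = - \frac{5 \cos{\left(19 \right)}}{2}.
Integral = F(-1/2) - F(-3) = - \frac{5 \cos{\left(\frac{13}{12} \right)}}{2} + \frac{5 \cos{\left(19 \right)}}{2}.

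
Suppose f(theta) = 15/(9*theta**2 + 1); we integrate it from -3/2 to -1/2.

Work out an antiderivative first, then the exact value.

Since d/dtheta undoes antidifferentiation here, F'(theta) = f(theta) is required of F(theta).
F(theta) = 5*atan(3*theta) is an antiderivative of f.
Check: d/dtheta[5*atan(3*theta)] = 15/(9*theta**2 + 1) = f(theta).
F(-1/2) = -5*atan(3/2); F(-3/2) = -5*atan(9/2).
Integral = F(-1/2) - F(-3/2) = -5*atan(3/2) + 5*atan(9/2).

Antiderivative: F(theta) = 5*atan(3*theta); value = -5*atan(3/2) + 5*atan(9/2)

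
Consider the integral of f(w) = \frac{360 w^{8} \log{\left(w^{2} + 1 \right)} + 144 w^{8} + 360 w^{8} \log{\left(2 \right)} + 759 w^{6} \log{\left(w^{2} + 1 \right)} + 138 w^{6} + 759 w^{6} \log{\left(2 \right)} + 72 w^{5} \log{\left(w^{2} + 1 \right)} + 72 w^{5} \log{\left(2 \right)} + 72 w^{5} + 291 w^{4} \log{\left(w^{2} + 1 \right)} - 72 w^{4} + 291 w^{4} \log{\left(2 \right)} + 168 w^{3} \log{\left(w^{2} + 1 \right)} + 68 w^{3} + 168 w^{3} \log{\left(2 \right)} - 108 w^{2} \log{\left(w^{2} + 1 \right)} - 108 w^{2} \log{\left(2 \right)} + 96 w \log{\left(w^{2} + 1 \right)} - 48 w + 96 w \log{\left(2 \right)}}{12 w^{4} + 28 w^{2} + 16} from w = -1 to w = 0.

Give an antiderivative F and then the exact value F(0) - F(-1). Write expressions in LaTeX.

Antiderivative: F(w) = 6 w^{5} \log{\left(2 w^{2} + 2 \right)} - \frac{9 w^{3} \log{\left(2 w^{2} + 2 \right)}}{4} + 3 w^{2} \log{\left(2 w^{2} + 2 \right)} + \frac{4 \log{\left(w^{2} + \frac{4}{3} \right)}}{3} - \frac{5 \log{\left(2 w^{2} + 2 \right)}}{2}; value = - \frac{5 \log{\left(2 \right)}}{2} - \frac{4 \log{\left(\frac{7}{3} \right)}}{3} + \frac{4 \log{\left(\frac{4}{3} \right)}}{3} + \frac{13 \log{\left(4 \right)}}{4}

Whatever form F(w) takes, F'(w) = f(w) is non-negotiable.
F(w) = 6 w^{5} \log{\left(2 w^{2} + 2 \right)} - \frac{9 w^{3} \log{\left(2 w^{2} + 2 \right)}}{4} + 3 w^{2} \log{\left(2 w^{2} + 2 \right)} + \frac{4 \log{\left(w^{2} + \frac{4}{3} \right)}}{3} - \frac{5 \log{\left(2 w^{2} + 2 \right)}}{2} is an antiderivative of f.
Check: d/dw[6 w^{5} \log{\left(2 w^{2} + 2 \right)} - \frac{9 w^{3} \log{\left(2 w^{2} + 2 \right)}}{4} + 3 w^{2} \log{\left(2 w^{2} + 2 \right)} + \frac{4 \log{\left(w^{2} + \frac{4}{3} \right)}}{3} - \frac{5 \log{\left(2 w^{2} + 2 \right)}}{2}] = \frac{360 w^{8} \log{\left(w^{2} + 1 \right)} + 144 w^{8} + 360 w^{8} \log{\left(2 \right)} + 759 w^{6} \log{\left(w^{2} + 1 \right)} + 138 w^{6} + 759 w^{6} \log{\left(2 \right)} + 72 w^{5} \log{\left(w^{2} + 1 \right)} + 72 w^{5} \log{\left(2 \right)} + 72 w^{5} + 291 w^{4} \log{\left(w^{2} + 1 \right)} - 72 w^{4} + 291 w^{4} \log{\left(2 \right)} + 168 w^{3} \log{\left(w^{2} + 1 \right)} + 68 w^{3} + 168 w^{3} \log{\left(2 \right)} - 108 w^{2} \log{\left(w^{2} + 1 \right)} - 108 w^{2} \log{\left(2 \right)} + 96 w \log{\left(w^{2} + 1 \right)} - 48 w + 96 w \log{\left(2 \right)}}{12 w^{4} + 28 w^{2} + 16} = f(w).
F(0) = - \frac{5 \log{\left(2 \right)}}{2} + \frac{4 \log{\left(\frac{4}{3} \right)}}{3}; F(-1) = - \frac{13 \log{\left(4 \right)}}{4} + \frac{4 \log{\left(\frac{7}{3} \right)}}{3}.
Integral = F(0) - F(-1) = - \frac{5 \log{\left(2 \right)}}{2} - \frac{4 \log{\left(\frac{7}{3} \right)}}{3} + \frac{4 \log{\left(\frac{4}{3} \right)}}{3} + \frac{13 \log{\left(4 \right)}}{4}.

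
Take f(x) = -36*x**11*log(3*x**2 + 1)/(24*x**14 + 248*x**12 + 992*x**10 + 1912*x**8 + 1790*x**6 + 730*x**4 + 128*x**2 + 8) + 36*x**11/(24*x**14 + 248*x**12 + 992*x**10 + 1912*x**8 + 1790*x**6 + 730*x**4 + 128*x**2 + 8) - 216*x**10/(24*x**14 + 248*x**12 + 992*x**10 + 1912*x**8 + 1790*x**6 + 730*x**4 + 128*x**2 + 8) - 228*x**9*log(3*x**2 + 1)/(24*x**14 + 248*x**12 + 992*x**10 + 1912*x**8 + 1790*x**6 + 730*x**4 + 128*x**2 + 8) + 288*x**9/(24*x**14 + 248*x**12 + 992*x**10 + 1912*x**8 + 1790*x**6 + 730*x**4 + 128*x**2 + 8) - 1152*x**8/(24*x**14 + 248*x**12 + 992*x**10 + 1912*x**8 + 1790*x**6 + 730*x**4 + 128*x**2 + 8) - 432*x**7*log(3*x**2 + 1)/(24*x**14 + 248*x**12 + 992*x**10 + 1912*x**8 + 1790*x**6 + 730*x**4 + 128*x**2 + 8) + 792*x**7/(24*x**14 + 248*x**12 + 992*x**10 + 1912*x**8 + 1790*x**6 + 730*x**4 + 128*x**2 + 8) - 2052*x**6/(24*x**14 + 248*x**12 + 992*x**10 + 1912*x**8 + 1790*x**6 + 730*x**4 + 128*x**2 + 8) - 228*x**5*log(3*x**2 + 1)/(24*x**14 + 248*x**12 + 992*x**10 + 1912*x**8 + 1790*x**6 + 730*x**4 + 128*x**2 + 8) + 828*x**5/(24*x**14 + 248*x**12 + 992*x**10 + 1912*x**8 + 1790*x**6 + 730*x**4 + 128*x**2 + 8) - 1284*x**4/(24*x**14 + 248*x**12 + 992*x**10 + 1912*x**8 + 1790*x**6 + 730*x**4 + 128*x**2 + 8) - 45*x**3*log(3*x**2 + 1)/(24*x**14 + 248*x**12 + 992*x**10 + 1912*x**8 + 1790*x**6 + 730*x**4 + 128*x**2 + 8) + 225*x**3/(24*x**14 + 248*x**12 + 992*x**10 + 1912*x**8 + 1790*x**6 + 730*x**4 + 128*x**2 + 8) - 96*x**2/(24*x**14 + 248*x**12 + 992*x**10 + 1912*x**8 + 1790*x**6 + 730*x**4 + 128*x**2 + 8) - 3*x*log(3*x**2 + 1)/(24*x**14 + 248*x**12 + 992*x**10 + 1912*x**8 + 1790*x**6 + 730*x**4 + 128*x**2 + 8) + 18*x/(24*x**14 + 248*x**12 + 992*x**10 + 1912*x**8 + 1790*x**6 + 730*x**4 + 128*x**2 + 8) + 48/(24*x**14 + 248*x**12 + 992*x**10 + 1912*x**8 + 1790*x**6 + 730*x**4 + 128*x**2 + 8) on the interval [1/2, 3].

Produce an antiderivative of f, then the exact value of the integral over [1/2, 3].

Integrate term by term and add the pieces.
F(x) = 3*x/(x**4 + 3*x**2 + 1/2) + 9*log(3*x**2 + 1)/(8*(3*x**2/2 + 3)) is an antiderivative of f.
Check: d/dx[3*x/(x**4 + 3*x**2 + 1/2) + 9*log(3*x**2 + 1)/(8*(3*x**2/2 + 3))] = (-36*x**11*log(3*x**2 + 1) + 36*x**11 - 216*x**10 - 228*x**9*log(3*x**2 + 1) + 288*x**9 - 1152*x**8 - 432*x**7*log(3*x**2 + 1) + 792*x**7 - 2052*x**6 - 228*x**5*log(3*x**2 + 1) + 828*x**5 - 1284*x**4 - 45*x**3*log(3*x**2 + 1) + 225*x**3 - 96*x**2 - 3*x*log(3*x**2 + 1) + 18*x + 48)/(24*x**14 + 248*x**12 + 992*x**10 + 1912*x**8 + 1790*x**6 + 730*x**4 + 128*x**2 + 8), which equals f(x).
F(3) = 18/217 + 3*log(28)/44; F(1/2) = log(7/4)/3 + 8/7.
Integral = F(3) - F(1/2) = -230/217 - log(7/4)/3 + 3*log(28)/44.

Antiderivative: F(x) = 3*x/(x**4 + 3*x**2 + 1/2) + 9*log(3*x**2 + 1)/(8*(3*x**2/2 + 3)); value = -230/217 - log(7/4)/3 + 3*log(28)/44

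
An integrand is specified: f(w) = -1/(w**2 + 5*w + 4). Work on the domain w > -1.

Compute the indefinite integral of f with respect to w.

F(w) = -log(w + 1)/3 + log(w + 4)/3 + C

The denominator factors as (w + 1)*(w + 4); partial fractions split f into directly integrable pieces: 1/(3*(w + 4)) - 1/(3*(w + 1)).
Check: d/dw[-log(w + 1)/3 + log(w + 4)/3] = -1/(w**2 + 5*w + 4) = f(w).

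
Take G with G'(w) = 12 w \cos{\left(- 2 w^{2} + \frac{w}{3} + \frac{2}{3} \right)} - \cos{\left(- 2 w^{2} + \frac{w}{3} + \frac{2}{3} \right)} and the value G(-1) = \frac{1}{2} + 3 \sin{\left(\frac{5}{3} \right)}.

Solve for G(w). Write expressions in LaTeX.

The substitution u = - 2 w^{2} + \frac{w}{3} + \frac{2}{3} works: G'(w) is exactly (dG/du)*(du/dw) for that inner function.
A general antiderivative is - 3 \sin{\left(- 2 w^{2} + \frac{w}{3} + \frac{2}{3} \right)} + C.
The condition gives C = \frac{1}{2} + 3 \sin{\left(\frac{5}{3} \right)} - (3 \sin{\left(\frac{5}{3} \right)}) = \frac{1}{2}.
So G(w) = \frac{1}{2} - 3 \sin{\left(- 2 w^{2} + \frac{w}{3} + \frac{2}{3} \right)}.
Check: d/dw[\frac{1}{2} - 3 \sin{\left(- 2 w^{2} + \frac{w}{3} + \frac{2}{3} \right)}] = 12 w \cos{\left(- 2 w^{2} + \frac{w}{3} + \frac{2}{3} \right)} - \cos{\left(- 2 w^{2} + \frac{w}{3} + \frac{2}{3} \right)} = G'(w).

G(w) = \frac{1}{2} - 3 \sin{\left(- 2 w^{2} + \frac{w}{3} + \frac{2}{3} \right)}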